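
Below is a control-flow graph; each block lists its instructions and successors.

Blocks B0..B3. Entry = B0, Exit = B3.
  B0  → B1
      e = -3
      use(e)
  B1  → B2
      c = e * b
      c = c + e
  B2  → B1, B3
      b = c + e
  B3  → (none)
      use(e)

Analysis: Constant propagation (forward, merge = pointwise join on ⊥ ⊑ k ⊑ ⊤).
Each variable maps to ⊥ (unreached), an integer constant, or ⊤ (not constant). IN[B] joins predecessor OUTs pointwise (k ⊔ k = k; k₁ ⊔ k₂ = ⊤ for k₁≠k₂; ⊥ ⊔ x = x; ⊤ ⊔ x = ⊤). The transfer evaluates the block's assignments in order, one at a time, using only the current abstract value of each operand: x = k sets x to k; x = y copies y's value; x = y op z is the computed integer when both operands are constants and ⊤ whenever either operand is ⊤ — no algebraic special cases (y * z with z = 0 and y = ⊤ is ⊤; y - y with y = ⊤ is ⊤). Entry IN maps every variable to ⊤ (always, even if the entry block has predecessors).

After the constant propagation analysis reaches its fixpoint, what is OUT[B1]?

Answer: {a: ⊤, b: ⊤, c: ⊤, d: ⊤, e: -3, f: ⊤}

Trace:
Converged values:
  B0:  IN=(all ⊤)  OUT={e:-3; rest ⊤}
  B1:  IN={e:-3; rest ⊤}  OUT={e:-3; rest ⊤}
  B2:  IN={e:-3; rest ⊤}  OUT={e:-3; rest ⊤}
  B3:  IN={e:-3; rest ⊤}  OUT={e:-3; rest ⊤}

Merge at B1: IN[B1] = OUT[B0] ⊔ OUT[B2] = {a: ⊤, b: ⊤, c: ⊤, d: ⊤, e: -3, f: ⊤}
Applying B1's transfer function to that IN value gives OUT[B1] (row B1 above).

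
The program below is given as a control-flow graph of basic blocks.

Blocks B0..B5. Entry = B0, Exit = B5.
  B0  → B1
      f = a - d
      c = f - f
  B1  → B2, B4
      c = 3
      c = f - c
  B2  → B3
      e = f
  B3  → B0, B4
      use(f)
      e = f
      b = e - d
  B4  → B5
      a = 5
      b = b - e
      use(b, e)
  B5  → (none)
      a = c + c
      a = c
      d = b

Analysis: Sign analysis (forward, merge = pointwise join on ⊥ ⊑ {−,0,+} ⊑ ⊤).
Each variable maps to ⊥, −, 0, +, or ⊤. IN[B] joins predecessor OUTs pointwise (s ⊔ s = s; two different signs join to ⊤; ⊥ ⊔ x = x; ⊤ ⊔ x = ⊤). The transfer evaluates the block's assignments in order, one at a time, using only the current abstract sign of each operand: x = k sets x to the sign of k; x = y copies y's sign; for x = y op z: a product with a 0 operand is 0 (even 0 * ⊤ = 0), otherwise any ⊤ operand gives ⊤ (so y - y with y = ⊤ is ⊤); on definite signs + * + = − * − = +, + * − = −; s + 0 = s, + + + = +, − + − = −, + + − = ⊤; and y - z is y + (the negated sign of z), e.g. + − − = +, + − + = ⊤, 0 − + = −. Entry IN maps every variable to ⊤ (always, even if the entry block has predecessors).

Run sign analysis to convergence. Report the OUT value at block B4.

Answer: {a: +, b: ⊤, c: ⊤, d: ⊤, e: ⊤, f: ⊤}

Working:
Converged values:
  B0:   IN=(all ⊤)   OUT=(all ⊤)
  B1:   IN=(all ⊤)   OUT=(all ⊤)
  B2:   IN=(all ⊤)   OUT=(all ⊤)
  B3:   IN=(all ⊤)   OUT=(all ⊤)
  B4:   IN=(all ⊤)   OUT={a:+; rest ⊤}
  B5:   IN={a:+; rest ⊤}   OUT=(all ⊤)

Merge at B4: IN[B4] = OUT[B1] ⊔ OUT[B3] = {a: ⊤, b: ⊤, c: ⊤, d: ⊤, e: ⊤, f: ⊤}
Applying B4's transfer function to that IN value gives OUT[B4] (row B4 above).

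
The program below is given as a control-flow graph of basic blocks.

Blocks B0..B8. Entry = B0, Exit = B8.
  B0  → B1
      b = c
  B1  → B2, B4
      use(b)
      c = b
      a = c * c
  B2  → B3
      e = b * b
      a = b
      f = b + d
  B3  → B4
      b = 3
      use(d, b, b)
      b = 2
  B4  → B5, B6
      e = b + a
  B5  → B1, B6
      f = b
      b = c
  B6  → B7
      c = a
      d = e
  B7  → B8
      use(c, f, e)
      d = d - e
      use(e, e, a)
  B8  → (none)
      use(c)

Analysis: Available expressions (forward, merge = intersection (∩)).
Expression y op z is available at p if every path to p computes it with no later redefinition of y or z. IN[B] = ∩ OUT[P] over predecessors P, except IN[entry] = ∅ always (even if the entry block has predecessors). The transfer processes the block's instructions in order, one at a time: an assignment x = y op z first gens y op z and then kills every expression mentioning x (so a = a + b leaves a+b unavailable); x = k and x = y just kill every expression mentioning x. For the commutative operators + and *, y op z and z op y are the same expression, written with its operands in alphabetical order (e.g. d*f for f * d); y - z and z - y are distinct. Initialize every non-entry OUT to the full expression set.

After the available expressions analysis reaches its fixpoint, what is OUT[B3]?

Answer: {c*c}

Derivation:
Per-block solution:
  B0: | IN={} | OUT={}
  B1: | IN={} | OUT={c*c}
  B2: | IN={c*c} | OUT={b*b, b+d, c*c}
  B3: | IN={b*b, b+d, c*c} | OUT={c*c}
  B4: | IN={c*c} | OUT={a+b, c*c}
  B5: | IN={a+b, c*c} | OUT={c*c}
  B6: | IN={c*c} | OUT={}
  B7: | IN={} | OUT={}
  B8: | IN={} | OUT={}

Merge at B3: IN[B3] = OUT[B2] = {b*b, b+d, c*c}
Applying B3's transfer function to that IN value gives OUT[B3] (row B3 above).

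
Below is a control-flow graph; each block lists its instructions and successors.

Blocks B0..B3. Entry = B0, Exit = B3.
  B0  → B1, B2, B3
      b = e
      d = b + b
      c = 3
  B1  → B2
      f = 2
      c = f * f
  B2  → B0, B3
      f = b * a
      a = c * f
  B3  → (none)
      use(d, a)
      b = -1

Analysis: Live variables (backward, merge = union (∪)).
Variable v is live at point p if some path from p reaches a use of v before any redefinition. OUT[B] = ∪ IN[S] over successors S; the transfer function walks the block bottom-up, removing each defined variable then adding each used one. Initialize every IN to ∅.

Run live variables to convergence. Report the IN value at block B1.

Fixpoint table:
  B0:  IN={a, e}  OUT={a, b, c, d, e}
  B1:  IN={a, b, d, e}  OUT={a, b, c, d, e}
  B2:  IN={a, b, c, d, e}  OUT={a, d, e}
  B3:  IN={a, d}  OUT={}

Merge at B1: OUT[B1] = IN[B2] = {a, b, c, d, e}
Applying B1's transfer function to that OUT value gives IN[B1] (row B1 above).

Answer: {a, b, d, e}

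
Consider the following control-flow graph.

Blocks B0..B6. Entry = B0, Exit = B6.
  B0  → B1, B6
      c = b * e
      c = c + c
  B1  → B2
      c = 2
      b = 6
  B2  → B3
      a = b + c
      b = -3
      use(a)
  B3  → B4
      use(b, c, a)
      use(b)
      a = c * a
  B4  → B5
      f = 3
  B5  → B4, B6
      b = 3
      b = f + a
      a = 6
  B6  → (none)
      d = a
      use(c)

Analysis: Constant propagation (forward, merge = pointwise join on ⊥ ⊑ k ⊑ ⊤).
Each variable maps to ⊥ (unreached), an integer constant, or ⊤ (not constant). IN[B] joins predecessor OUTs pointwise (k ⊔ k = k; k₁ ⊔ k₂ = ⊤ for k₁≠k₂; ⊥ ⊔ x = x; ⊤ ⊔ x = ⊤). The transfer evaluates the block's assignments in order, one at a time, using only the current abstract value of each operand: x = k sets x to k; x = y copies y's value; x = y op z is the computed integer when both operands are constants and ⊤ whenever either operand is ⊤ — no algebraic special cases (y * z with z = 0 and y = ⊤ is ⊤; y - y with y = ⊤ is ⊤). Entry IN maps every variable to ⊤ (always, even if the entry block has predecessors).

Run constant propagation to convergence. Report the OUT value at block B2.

Answer: {a: 8, b: -3, c: 2, d: ⊤, e: ⊤, f: ⊤}

Derivation:
Per-block solution:
  B0:  IN=(all ⊤)  OUT=(all ⊤)
  B1:  IN=(all ⊤)  OUT={b:6, c:2; rest ⊤}
  B2:  IN={b:6, c:2; rest ⊤}  OUT={a:8, b:-3, c:2; rest ⊤}
  B3:  IN={a:8, b:-3, c:2; rest ⊤}  OUT={a:16, b:-3, c:2; rest ⊤}
  B4:  IN={c:2; rest ⊤}  OUT={c:2, f:3; rest ⊤}
  B5:  IN={c:2, f:3; rest ⊤}  OUT={a:6, c:2, f:3; rest ⊤}
  B6:  IN=(all ⊤)  OUT=(all ⊤)

Merge at B2: IN[B2] = OUT[B1] = {a: ⊤, b: 6, c: 2, d: ⊤, e: ⊤, f: ⊤}
Applying B2's transfer function to that IN value gives OUT[B2] (row B2 above).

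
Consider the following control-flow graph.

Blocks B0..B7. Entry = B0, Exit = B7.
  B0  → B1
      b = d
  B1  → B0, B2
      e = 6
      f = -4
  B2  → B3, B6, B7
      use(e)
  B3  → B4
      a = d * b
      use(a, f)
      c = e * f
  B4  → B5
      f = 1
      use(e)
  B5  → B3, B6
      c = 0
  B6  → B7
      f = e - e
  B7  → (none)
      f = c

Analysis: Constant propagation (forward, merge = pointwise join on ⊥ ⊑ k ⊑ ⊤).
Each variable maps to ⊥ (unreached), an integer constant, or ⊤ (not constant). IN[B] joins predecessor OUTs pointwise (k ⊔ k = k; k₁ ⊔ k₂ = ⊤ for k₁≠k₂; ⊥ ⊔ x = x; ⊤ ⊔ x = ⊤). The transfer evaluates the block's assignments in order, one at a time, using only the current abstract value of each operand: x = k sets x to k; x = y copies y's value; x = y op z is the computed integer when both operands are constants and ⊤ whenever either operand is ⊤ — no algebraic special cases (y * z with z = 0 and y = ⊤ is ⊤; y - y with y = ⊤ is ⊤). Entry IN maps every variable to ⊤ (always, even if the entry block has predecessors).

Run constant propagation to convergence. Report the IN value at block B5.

Fixpoint table:
  B0:   IN=(all ⊤)   OUT=(all ⊤)
  B1:   IN=(all ⊤)   OUT={e:6, f:-4; rest ⊤}
  B2:   IN={e:6, f:-4; rest ⊤}   OUT={e:6, f:-4; rest ⊤}
  B3:   IN={e:6; rest ⊤}   OUT={e:6; rest ⊤}
  B4:   IN={e:6; rest ⊤}   OUT={e:6, f:1; rest ⊤}
  B5:   IN={e:6, f:1; rest ⊤}   OUT={c:0, e:6, f:1; rest ⊤}
  B6:   IN={e:6; rest ⊤}   OUT={e:6, f:0; rest ⊤}
  B7:   IN={e:6; rest ⊤}   OUT={e:6; rest ⊤}

Merge at B5: IN[B5] = OUT[B4] = {a: ⊤, b: ⊤, c: ⊤, d: ⊤, e: 6, f: 1}

Answer: {a: ⊤, b: ⊤, c: ⊤, d: ⊤, e: 6, f: 1}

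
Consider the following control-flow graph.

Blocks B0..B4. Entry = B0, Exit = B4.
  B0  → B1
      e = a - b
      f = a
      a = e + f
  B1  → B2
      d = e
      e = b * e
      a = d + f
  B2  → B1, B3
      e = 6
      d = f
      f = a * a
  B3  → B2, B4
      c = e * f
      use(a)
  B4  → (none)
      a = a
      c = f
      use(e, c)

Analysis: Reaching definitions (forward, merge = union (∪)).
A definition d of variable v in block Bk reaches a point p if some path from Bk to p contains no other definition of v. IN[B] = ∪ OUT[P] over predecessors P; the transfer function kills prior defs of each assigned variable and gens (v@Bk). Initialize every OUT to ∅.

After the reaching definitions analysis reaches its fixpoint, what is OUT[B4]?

Converged values:
  B0: | IN={} | OUT={a@B0, e@B0, f@B0}
  B1: | IN={a@B0, a@B1, c@B3, d@B2, e@B0, e@B2, f@B0, f@B2} | OUT={a@B1, c@B3, d@B1, e@B1, f@B0, f@B2}
  B2: | IN={a@B1, c@B3, d@B1, d@B2, e@B1, e@B2, f@B0, f@B2} | OUT={a@B1, c@B3, d@B2, e@B2, f@B2}
  B3: | IN={a@B1, c@B3, d@B2, e@B2, f@B2} | OUT={a@B1, c@B3, d@B2, e@B2, f@B2}
  B4: | IN={a@B1, c@B3, d@B2, e@B2, f@B2} | OUT={a@B4, c@B4, d@B2, e@B2, f@B2}

Merge at B4: IN[B4] = OUT[B3] = {a@B1, c@B3, d@B2, e@B2, f@B2}
Applying B4's transfer function to that IN value gives OUT[B4] (row B4 above).

Answer: {a@B4, c@B4, d@B2, e@B2, f@B2}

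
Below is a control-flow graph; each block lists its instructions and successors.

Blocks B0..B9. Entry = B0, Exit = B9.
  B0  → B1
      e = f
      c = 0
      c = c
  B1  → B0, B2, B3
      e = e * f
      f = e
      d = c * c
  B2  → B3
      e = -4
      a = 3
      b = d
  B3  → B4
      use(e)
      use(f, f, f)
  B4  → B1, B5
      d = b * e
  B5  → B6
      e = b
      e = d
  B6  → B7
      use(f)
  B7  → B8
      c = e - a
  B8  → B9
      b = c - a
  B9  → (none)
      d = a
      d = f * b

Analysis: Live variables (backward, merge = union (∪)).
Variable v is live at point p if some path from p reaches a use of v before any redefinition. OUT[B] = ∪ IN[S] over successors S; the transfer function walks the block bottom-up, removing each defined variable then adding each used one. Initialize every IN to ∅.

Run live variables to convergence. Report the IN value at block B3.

Answer: {a, b, c, e, f}

Derivation:
Fixpoint table:
  B0: | IN={a, b, f} | OUT={a, b, c, e, f}
  B1: | IN={a, b, c, e, f} | OUT={a, b, c, d, e, f}
  B2: | IN={c, d, f} | OUT={a, b, c, e, f}
  B3: | IN={a, b, c, e, f} | OUT={a, b, c, e, f}
  B4: | IN={a, b, c, e, f} | OUT={a, b, c, d, e, f}
  B5: | IN={a, b, d, f} | OUT={a, e, f}
  B6: | IN={a, e, f} | OUT={a, e, f}
  B7: | IN={a, e, f} | OUT={a, c, f}
  B8: | IN={a, c, f} | OUT={a, b, f}
  B9: | IN={a, b, f} | OUT={}

Merge at B3: OUT[B3] = IN[B4] = {a, b, c, e, f}
Applying B3's transfer function to that OUT value gives IN[B3] (row B3 above).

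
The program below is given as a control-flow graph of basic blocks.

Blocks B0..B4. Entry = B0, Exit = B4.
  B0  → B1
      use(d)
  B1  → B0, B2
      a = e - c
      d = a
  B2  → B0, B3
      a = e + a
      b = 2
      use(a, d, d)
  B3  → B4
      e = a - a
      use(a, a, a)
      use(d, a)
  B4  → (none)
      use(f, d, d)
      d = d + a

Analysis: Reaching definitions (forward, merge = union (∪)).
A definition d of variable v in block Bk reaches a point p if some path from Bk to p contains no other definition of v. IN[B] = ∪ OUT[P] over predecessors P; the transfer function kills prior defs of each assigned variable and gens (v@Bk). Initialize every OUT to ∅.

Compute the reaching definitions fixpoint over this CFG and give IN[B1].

Per-block solution:
  B0: | IN={a@B1, a@B2, b@B2, d@B1} | OUT={a@B1, a@B2, b@B2, d@B1}
  B1: | IN={a@B1, a@B2, b@B2, d@B1} | OUT={a@B1, b@B2, d@B1}
  B2: | IN={a@B1, b@B2, d@B1} | OUT={a@B2, b@B2, d@B1}
  B3: | IN={a@B2, b@B2, d@B1} | OUT={a@B2, b@B2, d@B1, e@B3}
  B4: | IN={a@B2, b@B2, d@B1, e@B3} | OUT={a@B2, b@B2, d@B4, e@B3}

Merge at B1: IN[B1] = OUT[B0] = {a@B1, a@B2, b@B2, d@B1}

Answer: {a@B1, a@B2, b@B2, d@B1}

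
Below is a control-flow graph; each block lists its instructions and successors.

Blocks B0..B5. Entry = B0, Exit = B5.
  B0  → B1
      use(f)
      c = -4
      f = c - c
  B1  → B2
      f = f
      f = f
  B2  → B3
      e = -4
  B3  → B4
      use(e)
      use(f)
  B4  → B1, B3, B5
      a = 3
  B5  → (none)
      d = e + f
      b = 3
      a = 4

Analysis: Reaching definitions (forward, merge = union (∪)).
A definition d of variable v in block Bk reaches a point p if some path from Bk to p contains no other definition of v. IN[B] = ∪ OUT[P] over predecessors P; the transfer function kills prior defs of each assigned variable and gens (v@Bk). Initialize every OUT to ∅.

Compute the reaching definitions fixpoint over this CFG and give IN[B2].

Answer: {a@B4, c@B0, e@B2, f@B1}

Trace:
Converged values:
  B0:   IN={}   OUT={c@B0, f@B0}
  B1:   IN={a@B4, c@B0, e@B2, f@B0, f@B1}   OUT={a@B4, c@B0, e@B2, f@B1}
  B2:   IN={a@B4, c@B0, e@B2, f@B1}   OUT={a@B4, c@B0, e@B2, f@B1}
  B3:   IN={a@B4, c@B0, e@B2, f@B1}   OUT={a@B4, c@B0, e@B2, f@B1}
  B4:   IN={a@B4, c@B0, e@B2, f@B1}   OUT={a@B4, c@B0, e@B2, f@B1}
  B5:   IN={a@B4, c@B0, e@B2, f@B1}   OUT={a@B5, b@B5, c@B0, d@B5, e@B2, f@B1}

Merge at B2: IN[B2] = OUT[B1] = {a@B4, c@B0, e@B2, f@B1}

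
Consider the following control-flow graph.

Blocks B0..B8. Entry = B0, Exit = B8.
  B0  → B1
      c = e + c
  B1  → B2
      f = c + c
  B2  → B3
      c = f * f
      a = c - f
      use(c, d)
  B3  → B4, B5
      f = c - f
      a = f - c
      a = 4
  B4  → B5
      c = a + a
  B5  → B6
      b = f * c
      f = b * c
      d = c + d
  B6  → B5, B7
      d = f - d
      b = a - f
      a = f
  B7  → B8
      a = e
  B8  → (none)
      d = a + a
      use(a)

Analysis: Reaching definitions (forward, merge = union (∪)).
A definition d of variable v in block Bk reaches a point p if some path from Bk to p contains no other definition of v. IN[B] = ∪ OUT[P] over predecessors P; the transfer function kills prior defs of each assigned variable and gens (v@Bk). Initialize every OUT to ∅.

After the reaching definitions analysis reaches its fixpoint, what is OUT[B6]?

Answer: {a@B6, b@B6, c@B2, c@B4, d@B6, f@B5}

Working:
Per-block solution:
  B0: | IN={} | OUT={c@B0}
  B1: | IN={c@B0} | OUT={c@B0, f@B1}
  B2: | IN={c@B0, f@B1} | OUT={a@B2, c@B2, f@B1}
  B3: | IN={a@B2, c@B2, f@B1} | OUT={a@B3, c@B2, f@B3}
  B4: | IN={a@B3, c@B2, f@B3} | OUT={a@B3, c@B4, f@B3}
  B5: | IN={a@B3, a@B6, b@B6, c@B2, c@B4, d@B6, f@B3, f@B5} | OUT={a@B3, a@B6, b@B5, c@B2, c@B4, d@B5, f@B5}
  B6: | IN={a@B3, a@B6, b@B5, c@B2, c@B4, d@B5, f@B5} | OUT={a@B6, b@B6, c@B2, c@B4, d@B6, f@B5}
  B7: | IN={a@B6, b@B6, c@B2, c@B4, d@B6, f@B5} | OUT={a@B7, b@B6, c@B2, c@B4, d@B6, f@B5}
  B8: | IN={a@B7, b@B6, c@B2, c@B4, d@B6, f@B5} | OUT={a@B7, b@B6, c@B2, c@B4, d@B8, f@B5}

Merge at B6: IN[B6] = OUT[B5] = {a@B3, a@B6, b@B5, c@B2, c@B4, d@B5, f@B5}
Applying B6's transfer function to that IN value gives OUT[B6] (row B6 above).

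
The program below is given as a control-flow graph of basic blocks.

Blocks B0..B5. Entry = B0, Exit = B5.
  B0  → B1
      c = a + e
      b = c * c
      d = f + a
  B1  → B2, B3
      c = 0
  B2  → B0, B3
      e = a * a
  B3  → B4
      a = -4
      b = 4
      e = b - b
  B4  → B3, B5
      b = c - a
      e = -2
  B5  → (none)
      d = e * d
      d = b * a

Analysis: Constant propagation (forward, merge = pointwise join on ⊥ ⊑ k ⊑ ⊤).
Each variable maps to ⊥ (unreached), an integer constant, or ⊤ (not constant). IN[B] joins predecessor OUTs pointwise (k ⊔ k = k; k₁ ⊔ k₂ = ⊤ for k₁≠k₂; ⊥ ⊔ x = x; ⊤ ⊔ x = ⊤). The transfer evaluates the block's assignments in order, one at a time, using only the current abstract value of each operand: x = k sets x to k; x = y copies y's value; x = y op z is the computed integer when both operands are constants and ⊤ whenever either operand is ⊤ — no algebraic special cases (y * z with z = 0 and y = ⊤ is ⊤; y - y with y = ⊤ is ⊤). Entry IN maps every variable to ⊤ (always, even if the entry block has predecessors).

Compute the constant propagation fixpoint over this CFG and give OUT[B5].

Converged values:
  B0:   IN=(all ⊤)   OUT=(all ⊤)
  B1:   IN=(all ⊤)   OUT={c:0; rest ⊤}
  B2:   IN={c:0; rest ⊤}   OUT={c:0; rest ⊤}
  B3:   IN={c:0; rest ⊤}   OUT={a:-4, b:4, c:0, e:0; rest ⊤}
  B4:   IN={a:-4, b:4, c:0, e:0; rest ⊤}   OUT={a:-4, b:4, c:0, e:-2; rest ⊤}
  B5:   IN={a:-4, b:4, c:0, e:-2; rest ⊤}   OUT={a:-4, b:4, c:0, d:-16, e:-2; rest ⊤}

Merge at B5: IN[B5] = OUT[B4] = {a: -4, b: 4, c: 0, d: ⊤, e: -2, f: ⊤}
Applying B5's transfer function to that IN value gives OUT[B5] (row B5 above).

Answer: {a: -4, b: 4, c: 0, d: -16, e: -2, f: ⊤}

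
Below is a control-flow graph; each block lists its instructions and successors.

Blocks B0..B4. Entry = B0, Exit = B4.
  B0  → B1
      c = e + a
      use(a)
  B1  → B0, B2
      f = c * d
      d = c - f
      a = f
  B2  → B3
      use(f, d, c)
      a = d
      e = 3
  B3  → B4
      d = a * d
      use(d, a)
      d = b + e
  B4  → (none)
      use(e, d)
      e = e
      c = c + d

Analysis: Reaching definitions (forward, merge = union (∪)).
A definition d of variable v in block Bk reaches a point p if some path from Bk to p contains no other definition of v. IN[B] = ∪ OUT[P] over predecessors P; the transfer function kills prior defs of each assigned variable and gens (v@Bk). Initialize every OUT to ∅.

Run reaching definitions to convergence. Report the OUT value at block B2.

Answer: {a@B2, c@B0, d@B1, e@B2, f@B1}

Working:
Per-block solution:
  B0:   IN={a@B1, c@B0, d@B1, f@B1}   OUT={a@B1, c@B0, d@B1, f@B1}
  B1:   IN={a@B1, c@B0, d@B1, f@B1}   OUT={a@B1, c@B0, d@B1, f@B1}
  B2:   IN={a@B1, c@B0, d@B1, f@B1}   OUT={a@B2, c@B0, d@B1, e@B2, f@B1}
  B3:   IN={a@B2, c@B0, d@B1, e@B2, f@B1}   OUT={a@B2, c@B0, d@B3, e@B2, f@B1}
  B4:   IN={a@B2, c@B0, d@B3, e@B2, f@B1}   OUT={a@B2, c@B4, d@B3, e@B4, f@B1}

Merge at B2: IN[B2] = OUT[B1] = {a@B1, c@B0, d@B1, f@B1}
Applying B2's transfer function to that IN value gives OUT[B2] (row B2 above).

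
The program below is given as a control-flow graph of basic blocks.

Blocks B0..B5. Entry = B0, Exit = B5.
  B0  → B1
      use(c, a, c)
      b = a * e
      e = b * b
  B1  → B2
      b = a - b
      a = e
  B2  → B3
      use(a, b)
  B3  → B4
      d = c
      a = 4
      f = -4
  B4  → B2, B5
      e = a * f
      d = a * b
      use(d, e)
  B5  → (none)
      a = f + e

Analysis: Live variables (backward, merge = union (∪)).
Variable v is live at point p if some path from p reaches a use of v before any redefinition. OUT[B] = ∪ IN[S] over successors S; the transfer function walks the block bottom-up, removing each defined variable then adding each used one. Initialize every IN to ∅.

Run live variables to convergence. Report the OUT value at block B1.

Per-block solution:
  B0:   IN={a, c, e}   OUT={a, b, c, e}
  B1:   IN={a, b, c, e}   OUT={a, b, c}
  B2:   IN={a, b, c}   OUT={b, c}
  B3:   IN={b, c}   OUT={a, b, c, f}
  B4:   IN={a, b, c, f}   OUT={a, b, c, e, f}
  B5:   IN={e, f}   OUT={}

Merge at B1: OUT[B1] = IN[B2] = {a, b, c}

Answer: {a, b, c}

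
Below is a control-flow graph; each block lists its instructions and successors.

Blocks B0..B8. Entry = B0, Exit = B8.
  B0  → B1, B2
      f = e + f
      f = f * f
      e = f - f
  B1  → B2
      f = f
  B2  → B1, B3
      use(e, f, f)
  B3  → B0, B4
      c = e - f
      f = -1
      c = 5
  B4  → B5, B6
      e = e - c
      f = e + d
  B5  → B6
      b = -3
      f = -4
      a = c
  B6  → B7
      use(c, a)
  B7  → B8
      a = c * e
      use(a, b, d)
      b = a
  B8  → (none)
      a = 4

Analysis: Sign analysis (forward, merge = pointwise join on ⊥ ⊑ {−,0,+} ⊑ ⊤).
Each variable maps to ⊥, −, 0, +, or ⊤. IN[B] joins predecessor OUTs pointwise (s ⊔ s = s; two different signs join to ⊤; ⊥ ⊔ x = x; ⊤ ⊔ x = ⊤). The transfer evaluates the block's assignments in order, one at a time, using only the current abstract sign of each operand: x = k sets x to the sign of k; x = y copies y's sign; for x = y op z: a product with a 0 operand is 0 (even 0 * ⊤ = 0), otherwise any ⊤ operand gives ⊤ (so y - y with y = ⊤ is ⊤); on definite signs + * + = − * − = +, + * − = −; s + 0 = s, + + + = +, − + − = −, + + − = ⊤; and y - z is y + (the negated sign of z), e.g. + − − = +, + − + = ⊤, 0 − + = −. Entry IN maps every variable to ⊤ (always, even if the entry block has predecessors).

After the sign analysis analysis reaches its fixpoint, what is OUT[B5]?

Answer: {a: +, b: -, c: +, d: ⊤, e: ⊤, f: -}

Trace:
Per-block solution:
  B0:   IN=(all ⊤)   OUT=(all ⊤)
  B1:   IN=(all ⊤)   OUT=(all ⊤)
  B2:   IN=(all ⊤)   OUT=(all ⊤)
  B3:   IN=(all ⊤)   OUT={c:+, f:-; rest ⊤}
  B4:   IN={c:+, f:-; rest ⊤}   OUT={c:+; rest ⊤}
  B5:   IN={c:+; rest ⊤}   OUT={a:+, b:-, c:+, f:-; rest ⊤}
  B6:   IN={c:+; rest ⊤}   OUT={c:+; rest ⊤}
  B7:   IN={c:+; rest ⊤}   OUT={c:+; rest ⊤}
  B8:   IN={c:+; rest ⊤}   OUT={a:+, c:+; rest ⊤}

Merge at B5: IN[B5] = OUT[B4] = {a: ⊤, b: ⊤, c: +, d: ⊤, e: ⊤, f: ⊤}
Applying B5's transfer function to that IN value gives OUT[B5] (row B5 above).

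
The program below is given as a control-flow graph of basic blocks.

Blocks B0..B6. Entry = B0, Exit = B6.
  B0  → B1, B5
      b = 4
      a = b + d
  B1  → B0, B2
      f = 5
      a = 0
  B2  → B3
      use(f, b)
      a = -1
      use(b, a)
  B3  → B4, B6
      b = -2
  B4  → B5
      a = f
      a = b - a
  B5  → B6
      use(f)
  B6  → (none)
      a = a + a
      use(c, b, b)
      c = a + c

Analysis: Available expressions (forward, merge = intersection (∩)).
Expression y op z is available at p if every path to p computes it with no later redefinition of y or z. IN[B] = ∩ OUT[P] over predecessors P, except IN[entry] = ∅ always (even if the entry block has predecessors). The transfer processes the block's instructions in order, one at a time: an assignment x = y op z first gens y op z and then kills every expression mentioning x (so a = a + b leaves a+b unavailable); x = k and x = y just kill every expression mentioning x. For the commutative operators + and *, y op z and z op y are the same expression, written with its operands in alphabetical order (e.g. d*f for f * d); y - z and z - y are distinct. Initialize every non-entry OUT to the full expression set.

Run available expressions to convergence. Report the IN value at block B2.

Answer: {b+d}

Trace:
Per-block solution:
  B0:   IN={}   OUT={b+d}
  B1:   IN={b+d}   OUT={b+d}
  B2:   IN={b+d}   OUT={b+d}
  B3:   IN={b+d}   OUT={}
  B4:   IN={}   OUT={}
  B5:   IN={}   OUT={}
  B6:   IN={}   OUT={}

Merge at B2: IN[B2] = OUT[B1] = {b+d}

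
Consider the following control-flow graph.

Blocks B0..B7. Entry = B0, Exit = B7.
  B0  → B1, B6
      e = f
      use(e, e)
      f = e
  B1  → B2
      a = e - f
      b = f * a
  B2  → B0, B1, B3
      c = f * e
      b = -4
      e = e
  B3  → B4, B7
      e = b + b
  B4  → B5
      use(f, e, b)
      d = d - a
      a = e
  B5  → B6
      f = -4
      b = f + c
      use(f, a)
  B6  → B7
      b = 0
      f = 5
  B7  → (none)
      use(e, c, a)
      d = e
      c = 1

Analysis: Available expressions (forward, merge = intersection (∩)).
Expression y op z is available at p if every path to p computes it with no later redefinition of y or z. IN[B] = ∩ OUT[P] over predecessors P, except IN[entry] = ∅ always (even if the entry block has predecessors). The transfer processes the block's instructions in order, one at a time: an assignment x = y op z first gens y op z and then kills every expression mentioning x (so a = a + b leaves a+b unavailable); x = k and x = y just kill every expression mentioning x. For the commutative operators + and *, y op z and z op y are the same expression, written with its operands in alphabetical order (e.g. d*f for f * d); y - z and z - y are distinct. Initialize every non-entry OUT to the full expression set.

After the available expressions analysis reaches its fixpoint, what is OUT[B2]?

Answer: {a*f}

Derivation:
Converged values:
  B0:   IN={}   OUT={}
  B1:   IN={}   OUT={a*f, e-f}
  B2:   IN={a*f, e-f}   OUT={a*f}
  B3:   IN={a*f}   OUT={a*f, b+b}
  B4:   IN={a*f, b+b}   OUT={b+b}
  B5:   IN={b+b}   OUT={c+f}
  B6:   IN={}   OUT={}
  B7:   IN={}   OUT={}

Merge at B2: IN[B2] = OUT[B1] = {a*f, e-f}
Applying B2's transfer function to that IN value gives OUT[B2] (row B2 above).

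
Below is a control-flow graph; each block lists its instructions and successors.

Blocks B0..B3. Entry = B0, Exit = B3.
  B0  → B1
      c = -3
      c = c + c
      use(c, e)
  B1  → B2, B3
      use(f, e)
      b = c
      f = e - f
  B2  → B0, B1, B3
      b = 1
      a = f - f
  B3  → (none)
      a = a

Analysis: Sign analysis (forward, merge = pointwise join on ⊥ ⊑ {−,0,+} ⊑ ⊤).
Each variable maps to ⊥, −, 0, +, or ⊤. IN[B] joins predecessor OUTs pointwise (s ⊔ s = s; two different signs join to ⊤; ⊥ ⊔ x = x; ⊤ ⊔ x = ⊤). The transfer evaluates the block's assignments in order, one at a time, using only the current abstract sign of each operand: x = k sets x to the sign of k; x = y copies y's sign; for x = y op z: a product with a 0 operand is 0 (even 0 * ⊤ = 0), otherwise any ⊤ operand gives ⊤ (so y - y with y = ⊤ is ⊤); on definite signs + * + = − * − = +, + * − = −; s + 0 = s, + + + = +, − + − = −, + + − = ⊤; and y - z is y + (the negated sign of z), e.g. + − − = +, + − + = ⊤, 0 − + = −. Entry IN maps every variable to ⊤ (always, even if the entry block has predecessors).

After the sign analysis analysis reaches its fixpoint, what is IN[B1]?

Answer: {a: ⊤, b: ⊤, c: -, d: ⊤, e: ⊤, f: ⊤}

Derivation:
Fixpoint table:
  B0: | IN=(all ⊤) | OUT={c:-; rest ⊤}
  B1: | IN={c:-; rest ⊤} | OUT={b:-, c:-; rest ⊤}
  B2: | IN={b:-, c:-; rest ⊤} | OUT={b:+, c:-; rest ⊤}
  B3: | IN={c:-; rest ⊤} | OUT={c:-; rest ⊤}

Merge at B1: IN[B1] = OUT[B0] ⊔ OUT[B2] = {a: ⊤, b: ⊤, c: -, d: ⊤, e: ⊤, f: ⊤}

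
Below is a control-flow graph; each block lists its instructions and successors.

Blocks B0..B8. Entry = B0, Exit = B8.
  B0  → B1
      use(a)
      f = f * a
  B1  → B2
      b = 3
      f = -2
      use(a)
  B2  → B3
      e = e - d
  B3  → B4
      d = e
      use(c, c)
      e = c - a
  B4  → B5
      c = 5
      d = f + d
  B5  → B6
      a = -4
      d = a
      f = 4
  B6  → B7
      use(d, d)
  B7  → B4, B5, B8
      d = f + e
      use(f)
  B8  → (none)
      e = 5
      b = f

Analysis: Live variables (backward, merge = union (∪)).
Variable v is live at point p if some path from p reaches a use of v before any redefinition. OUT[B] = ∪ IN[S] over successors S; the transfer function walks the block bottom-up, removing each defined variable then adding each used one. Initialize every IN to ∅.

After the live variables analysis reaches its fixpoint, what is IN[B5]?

Answer: {e}

Derivation:
Fixpoint table:
  B0:   IN={a, c, d, e, f}   OUT={a, c, d, e}
  B1:   IN={a, c, d, e}   OUT={a, c, d, e, f}
  B2:   IN={a, c, d, e, f}   OUT={a, c, e, f}
  B3:   IN={a, c, e, f}   OUT={d, e, f}
  B4:   IN={d, e, f}   OUT={e}
  B5:   IN={e}   OUT={d, e, f}
  B6:   IN={d, e, f}   OUT={e, f}
  B7:   IN={e, f}   OUT={d, e, f}
  B8:   IN={f}   OUT={}

Merge at B5: OUT[B5] = IN[B6] = {d, e, f}
Applying B5's transfer function to that OUT value gives IN[B5] (row B5 above).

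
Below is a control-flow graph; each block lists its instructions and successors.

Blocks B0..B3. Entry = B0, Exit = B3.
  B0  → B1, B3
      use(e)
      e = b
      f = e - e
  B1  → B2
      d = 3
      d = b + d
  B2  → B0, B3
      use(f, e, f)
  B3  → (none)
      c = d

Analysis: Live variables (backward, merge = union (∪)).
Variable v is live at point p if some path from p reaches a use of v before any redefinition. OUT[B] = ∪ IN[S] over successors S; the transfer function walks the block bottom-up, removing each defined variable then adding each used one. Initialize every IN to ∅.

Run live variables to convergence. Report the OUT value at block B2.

Answer: {b, d, e}

Derivation:
Converged values:
  B0:   IN={b, d, e}   OUT={b, d, e, f}
  B1:   IN={b, e, f}   OUT={b, d, e, f}
  B2:   IN={b, d, e, f}   OUT={b, d, e}
  B3:   IN={d}   OUT={}

Merge at B2: OUT[B2] = IN[B0] ⊔ IN[B3] = {b, d, e}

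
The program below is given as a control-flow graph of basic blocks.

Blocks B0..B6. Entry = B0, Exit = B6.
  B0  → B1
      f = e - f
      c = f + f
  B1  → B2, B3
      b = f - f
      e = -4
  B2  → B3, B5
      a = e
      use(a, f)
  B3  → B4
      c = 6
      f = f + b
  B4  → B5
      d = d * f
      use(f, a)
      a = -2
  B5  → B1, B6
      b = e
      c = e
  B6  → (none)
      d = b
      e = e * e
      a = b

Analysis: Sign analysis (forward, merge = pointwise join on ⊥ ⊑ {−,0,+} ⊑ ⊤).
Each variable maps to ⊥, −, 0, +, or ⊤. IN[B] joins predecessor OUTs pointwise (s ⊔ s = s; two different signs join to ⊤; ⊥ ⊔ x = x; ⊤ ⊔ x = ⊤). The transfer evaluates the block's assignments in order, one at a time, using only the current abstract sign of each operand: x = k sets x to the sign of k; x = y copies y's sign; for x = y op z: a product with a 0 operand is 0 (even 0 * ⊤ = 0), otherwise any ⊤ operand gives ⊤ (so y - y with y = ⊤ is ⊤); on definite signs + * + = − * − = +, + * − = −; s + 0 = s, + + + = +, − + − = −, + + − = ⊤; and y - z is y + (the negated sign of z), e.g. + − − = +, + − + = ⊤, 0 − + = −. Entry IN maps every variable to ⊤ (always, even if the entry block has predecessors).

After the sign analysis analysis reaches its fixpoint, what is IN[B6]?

Per-block solution:
  B0:   IN=(all ⊤)   OUT=(all ⊤)
  B1:   IN=(all ⊤)   OUT={e:-; rest ⊤}
  B2:   IN={e:-; rest ⊤}   OUT={a:-, e:-; rest ⊤}
  B3:   IN={e:-; rest ⊤}   OUT={c:+, e:-; rest ⊤}
  B4:   IN={c:+, e:-; rest ⊤}   OUT={a:-, c:+, e:-; rest ⊤}
  B5:   IN={a:-, e:-; rest ⊤}   OUT={a:-, b:-, c:-, e:-; rest ⊤}
  B6:   IN={a:-, b:-, c:-, e:-; rest ⊤}   OUT={a:-, b:-, c:-, d:-, e:+; rest ⊤}

Merge at B6: IN[B6] = OUT[B5] = {a: -, b: -, c: -, d: ⊤, e: -, f: ⊤}

Answer: {a: -, b: -, c: -, d: ⊤, e: -, f: ⊤}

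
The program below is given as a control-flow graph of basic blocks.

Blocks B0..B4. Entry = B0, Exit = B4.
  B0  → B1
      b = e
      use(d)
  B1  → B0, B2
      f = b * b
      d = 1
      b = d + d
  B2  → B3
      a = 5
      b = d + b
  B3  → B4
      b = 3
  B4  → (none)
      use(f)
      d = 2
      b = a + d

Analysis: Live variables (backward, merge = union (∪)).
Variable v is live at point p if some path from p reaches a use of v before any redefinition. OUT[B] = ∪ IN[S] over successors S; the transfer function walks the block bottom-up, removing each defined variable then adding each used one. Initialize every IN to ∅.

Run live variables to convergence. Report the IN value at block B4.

Answer: {a, f}

Derivation:
Per-block solution:
  B0:   IN={d, e}   OUT={b, e}
  B1:   IN={b, e}   OUT={b, d, e, f}
  B2:   IN={b, d, f}   OUT={a, f}
  B3:   IN={a, f}   OUT={a, f}
  B4:   IN={a, f}   OUT={}

B4 is the boundary node: OUT[B4] = {}
Applying B4's transfer function to that OUT value gives IN[B4] (row B4 above).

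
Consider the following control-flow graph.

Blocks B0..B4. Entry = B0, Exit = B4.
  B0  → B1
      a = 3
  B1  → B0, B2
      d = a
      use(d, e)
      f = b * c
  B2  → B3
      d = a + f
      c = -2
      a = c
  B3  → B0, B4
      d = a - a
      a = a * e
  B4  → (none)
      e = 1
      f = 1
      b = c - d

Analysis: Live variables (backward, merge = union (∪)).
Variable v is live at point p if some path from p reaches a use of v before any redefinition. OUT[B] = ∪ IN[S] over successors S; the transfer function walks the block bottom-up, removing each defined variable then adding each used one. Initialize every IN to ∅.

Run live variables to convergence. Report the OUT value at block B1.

Answer: {a, b, c, e, f}

Derivation:
Converged values:
  B0: | IN={b, c, e} | OUT={a, b, c, e}
  B1: | IN={a, b, c, e} | OUT={a, b, c, e, f}
  B2: | IN={a, b, e, f} | OUT={a, b, c, e}
  B3: | IN={a, b, c, e} | OUT={b, c, d, e}
  B4: | IN={c, d} | OUT={}

Merge at B1: OUT[B1] = IN[B0] ⊔ IN[B2] = {a, b, c, e, f}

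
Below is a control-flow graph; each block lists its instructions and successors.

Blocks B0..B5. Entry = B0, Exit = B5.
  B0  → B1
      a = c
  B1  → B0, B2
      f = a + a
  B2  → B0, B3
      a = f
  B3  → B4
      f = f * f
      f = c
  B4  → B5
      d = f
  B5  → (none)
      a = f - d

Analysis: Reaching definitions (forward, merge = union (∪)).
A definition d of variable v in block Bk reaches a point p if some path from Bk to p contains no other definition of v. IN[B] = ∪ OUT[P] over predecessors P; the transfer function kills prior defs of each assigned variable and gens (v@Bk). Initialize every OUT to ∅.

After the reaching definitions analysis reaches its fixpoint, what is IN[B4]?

Answer: {a@B2, f@B3}

Derivation:
Converged values:
  B0:   IN={a@B0, a@B2, f@B1}   OUT={a@B0, f@B1}
  B1:   IN={a@B0, f@B1}   OUT={a@B0, f@B1}
  B2:   IN={a@B0, f@B1}   OUT={a@B2, f@B1}
  B3:   IN={a@B2, f@B1}   OUT={a@B2, f@B3}
  B4:   IN={a@B2, f@B3}   OUT={a@B2, d@B4, f@B3}
  B5:   IN={a@B2, d@B4, f@B3}   OUT={a@B5, d@B4, f@B3}

Merge at B4: IN[B4] = OUT[B3] = {a@B2, f@B3}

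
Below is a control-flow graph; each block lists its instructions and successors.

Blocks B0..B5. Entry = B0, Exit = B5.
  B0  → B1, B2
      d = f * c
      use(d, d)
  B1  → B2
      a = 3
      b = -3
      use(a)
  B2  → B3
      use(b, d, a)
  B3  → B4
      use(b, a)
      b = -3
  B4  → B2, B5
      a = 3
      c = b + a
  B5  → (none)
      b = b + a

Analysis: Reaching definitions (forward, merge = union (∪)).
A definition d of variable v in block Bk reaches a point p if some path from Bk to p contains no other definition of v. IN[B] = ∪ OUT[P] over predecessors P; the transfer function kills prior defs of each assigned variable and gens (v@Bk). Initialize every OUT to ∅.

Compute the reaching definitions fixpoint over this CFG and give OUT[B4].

Answer: {a@B4, b@B3, c@B4, d@B0}

Derivation:
Fixpoint table:
  B0: | IN={} | OUT={d@B0}
  B1: | IN={d@B0} | OUT={a@B1, b@B1, d@B0}
  B2: | IN={a@B1, a@B4, b@B1, b@B3, c@B4, d@B0} | OUT={a@B1, a@B4, b@B1, b@B3, c@B4, d@B0}
  B3: | IN={a@B1, a@B4, b@B1, b@B3, c@B4, d@B0} | OUT={a@B1, a@B4, b@B3, c@B4, d@B0}
  B4: | IN={a@B1, a@B4, b@B3, c@B4, d@B0} | OUT={a@B4, b@B3, c@B4, d@B0}
  B5: | IN={a@B4, b@B3, c@B4, d@B0} | OUT={a@B4, b@B5, c@B4, d@B0}

Merge at B4: IN[B4] = OUT[B3] = {a@B1, a@B4, b@B3, c@B4, d@B0}
Applying B4's transfer function to that IN value gives OUT[B4] (row B4 above).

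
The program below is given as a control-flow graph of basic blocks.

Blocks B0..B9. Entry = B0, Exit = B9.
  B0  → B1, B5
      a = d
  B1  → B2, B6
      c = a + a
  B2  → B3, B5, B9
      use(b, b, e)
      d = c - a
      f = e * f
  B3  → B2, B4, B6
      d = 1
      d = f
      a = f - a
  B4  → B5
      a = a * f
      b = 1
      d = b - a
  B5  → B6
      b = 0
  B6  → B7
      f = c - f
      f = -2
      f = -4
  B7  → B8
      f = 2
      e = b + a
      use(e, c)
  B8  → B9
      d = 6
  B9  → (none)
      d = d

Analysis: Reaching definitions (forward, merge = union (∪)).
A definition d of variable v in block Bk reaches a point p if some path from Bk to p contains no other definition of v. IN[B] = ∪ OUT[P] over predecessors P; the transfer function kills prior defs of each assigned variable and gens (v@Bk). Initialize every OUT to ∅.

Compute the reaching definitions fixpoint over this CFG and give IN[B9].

Answer: {a@B0, a@B3, a@B4, b@B5, c@B1, d@B2, d@B8, e@B7, f@B2, f@B7}

Working:
Converged values:
  B0:  IN={}  OUT={a@B0}
  B1:  IN={a@B0}  OUT={a@B0, c@B1}
  B2:  IN={a@B0, a@B3, c@B1, d@B3, f@B2}  OUT={a@B0, a@B3, c@B1, d@B2, f@B2}
  B3:  IN={a@B0, a@B3, c@B1, d@B2, f@B2}  OUT={a@B3, c@B1, d@B3, f@B2}
  B4:  IN={a@B3, c@B1, d@B3, f@B2}  OUT={a@B4, b@B4, c@B1, d@B4, f@B2}
  B5:  IN={a@B0, a@B3, a@B4, b@B4, c@B1, d@B2, d@B4, f@B2}  OUT={a@B0, a@B3, a@B4, b@B5, c@B1, d@B2, d@B4, f@B2}
  B6:  IN={a@B0, a@B3, a@B4, b@B5, c@B1, d@B2, d@B3, d@B4, f@B2}  OUT={a@B0, a@B3, a@B4, b@B5, c@B1, d@B2, d@B3, d@B4, f@B6}
  B7:  IN={a@B0, a@B3, a@B4, b@B5, c@B1, d@B2, d@B3, d@B4, f@B6}  OUT={a@B0, a@B3, a@B4, b@B5, c@B1, d@B2, d@B3, d@B4, e@B7, f@B7}
  B8:  IN={a@B0, a@B3, a@B4, b@B5, c@B1, d@B2, d@B3, d@B4, e@B7, f@B7}  OUT={a@B0, a@B3, a@B4, b@B5, c@B1, d@B8, e@B7, f@B7}
  B9:  IN={a@B0, a@B3, a@B4, b@B5, c@B1, d@B2, d@B8, e@B7, f@B2, f@B7}  OUT={a@B0, a@B3, a@B4, b@B5, c@B1, d@B9, e@B7, f@B2, f@B7}

Merge at B9: IN[B9] = OUT[B2] ⊔ OUT[B8] = {a@B0, a@B3, a@B4, b@B5, c@B1, d@B2, d@B8, e@B7, f@B2, f@B7}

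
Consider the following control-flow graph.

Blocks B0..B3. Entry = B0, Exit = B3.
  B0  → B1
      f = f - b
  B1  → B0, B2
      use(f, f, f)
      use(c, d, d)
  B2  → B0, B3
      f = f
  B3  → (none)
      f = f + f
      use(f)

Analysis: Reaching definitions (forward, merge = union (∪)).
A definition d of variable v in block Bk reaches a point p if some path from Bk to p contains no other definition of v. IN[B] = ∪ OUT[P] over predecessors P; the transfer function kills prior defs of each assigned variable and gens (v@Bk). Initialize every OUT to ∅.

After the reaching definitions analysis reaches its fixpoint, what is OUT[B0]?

Fixpoint table:
  B0:  IN={f@B0, f@B2}  OUT={f@B0}
  B1:  IN={f@B0}  OUT={f@B0}
  B2:  IN={f@B0}  OUT={f@B2}
  B3:  IN={f@B2}  OUT={f@B3}

Merge at B0 (entry node, so the boundary value {} is joined with the incoming edge(s)): IN[B0] = {} ⊔ OUT[B1] ⊔ OUT[B2] = {f@B0, f@B2}
Applying B0's transfer function to that IN value gives OUT[B0] (row B0 above).

Answer: {f@B0}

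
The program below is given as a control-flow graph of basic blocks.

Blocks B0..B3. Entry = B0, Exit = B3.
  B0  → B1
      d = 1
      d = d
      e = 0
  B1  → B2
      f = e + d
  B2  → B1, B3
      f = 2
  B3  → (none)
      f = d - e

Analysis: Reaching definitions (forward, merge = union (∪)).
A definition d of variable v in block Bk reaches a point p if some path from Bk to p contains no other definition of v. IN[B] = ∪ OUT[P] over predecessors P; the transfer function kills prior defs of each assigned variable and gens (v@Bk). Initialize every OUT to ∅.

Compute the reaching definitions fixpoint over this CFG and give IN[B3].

Answer: {d@B0, e@B0, f@B2}

Trace:
Per-block solution:
  B0: | IN={} | OUT={d@B0, e@B0}
  B1: | IN={d@B0, e@B0, f@B2} | OUT={d@B0, e@B0, f@B1}
  B2: | IN={d@B0, e@B0, f@B1} | OUT={d@B0, e@B0, f@B2}
  B3: | IN={d@B0, e@B0, f@B2} | OUT={d@B0, e@B0, f@B3}

Merge at B3: IN[B3] = OUT[B2] = {d@B0, e@B0, f@B2}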